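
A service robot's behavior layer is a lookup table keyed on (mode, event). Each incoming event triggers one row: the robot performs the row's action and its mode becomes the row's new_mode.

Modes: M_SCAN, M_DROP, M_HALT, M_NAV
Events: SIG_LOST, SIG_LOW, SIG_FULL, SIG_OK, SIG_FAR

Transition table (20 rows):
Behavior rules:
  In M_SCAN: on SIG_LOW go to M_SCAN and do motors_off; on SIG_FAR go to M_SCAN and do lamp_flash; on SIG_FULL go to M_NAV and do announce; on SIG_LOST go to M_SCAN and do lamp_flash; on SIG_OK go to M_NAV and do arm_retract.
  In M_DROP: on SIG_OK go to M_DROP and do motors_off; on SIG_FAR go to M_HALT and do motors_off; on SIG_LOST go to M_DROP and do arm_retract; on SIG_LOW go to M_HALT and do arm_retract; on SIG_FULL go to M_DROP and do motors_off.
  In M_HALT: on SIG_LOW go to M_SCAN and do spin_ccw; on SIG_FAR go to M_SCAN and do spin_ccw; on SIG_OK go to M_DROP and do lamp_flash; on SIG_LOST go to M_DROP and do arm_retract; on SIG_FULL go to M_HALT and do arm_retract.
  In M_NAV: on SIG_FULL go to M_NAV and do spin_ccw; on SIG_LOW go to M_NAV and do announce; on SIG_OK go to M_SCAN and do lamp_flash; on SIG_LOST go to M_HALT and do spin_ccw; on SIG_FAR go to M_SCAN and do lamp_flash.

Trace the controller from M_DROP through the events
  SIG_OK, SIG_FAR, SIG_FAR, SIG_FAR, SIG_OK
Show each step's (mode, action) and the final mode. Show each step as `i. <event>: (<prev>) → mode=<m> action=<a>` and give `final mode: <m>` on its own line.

final mode: M_NAV

1. SIG_OK: (M_DROP) → mode=M_DROP action=motors_off
2. SIG_FAR: (M_DROP) → mode=M_HALT action=motors_off
3. SIG_FAR: (M_HALT) → mode=M_SCAN action=spin_ccw
4. SIG_FAR: (M_SCAN) → mode=M_SCAN action=lamp_flash
5. SIG_OK: (M_SCAN) → mode=M_NAV action=arm_retract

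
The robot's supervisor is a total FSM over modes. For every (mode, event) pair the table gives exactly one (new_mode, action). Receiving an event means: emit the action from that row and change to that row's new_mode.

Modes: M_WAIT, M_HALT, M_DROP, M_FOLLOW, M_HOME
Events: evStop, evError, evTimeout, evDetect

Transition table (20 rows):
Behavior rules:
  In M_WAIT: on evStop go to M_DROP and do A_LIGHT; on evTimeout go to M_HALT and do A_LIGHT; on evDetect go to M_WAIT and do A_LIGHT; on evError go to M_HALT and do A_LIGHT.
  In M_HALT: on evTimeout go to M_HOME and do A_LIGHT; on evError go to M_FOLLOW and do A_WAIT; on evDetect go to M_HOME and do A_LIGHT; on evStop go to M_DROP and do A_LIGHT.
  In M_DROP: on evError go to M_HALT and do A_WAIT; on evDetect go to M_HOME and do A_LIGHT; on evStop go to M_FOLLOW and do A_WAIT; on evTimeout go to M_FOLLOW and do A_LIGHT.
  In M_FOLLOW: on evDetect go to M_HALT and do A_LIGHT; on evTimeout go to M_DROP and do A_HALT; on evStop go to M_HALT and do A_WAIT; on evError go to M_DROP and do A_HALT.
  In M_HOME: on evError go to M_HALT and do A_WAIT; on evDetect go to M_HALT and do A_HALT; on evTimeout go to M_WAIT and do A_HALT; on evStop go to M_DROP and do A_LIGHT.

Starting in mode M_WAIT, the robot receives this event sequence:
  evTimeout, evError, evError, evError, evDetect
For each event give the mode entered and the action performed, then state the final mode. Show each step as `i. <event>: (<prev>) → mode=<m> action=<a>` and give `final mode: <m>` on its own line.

final mode: M_HOME

1. evTimeout: (M_WAIT) → mode=M_HALT action=A_LIGHT
2. evError: (M_HALT) → mode=M_FOLLOW action=A_WAIT
3. evError: (M_FOLLOW) → mode=M_DROP action=A_HALT
4. evError: (M_DROP) → mode=M_HALT action=A_WAIT
5. evDetect: (M_HALT) → mode=M_HOME action=A_LIGHT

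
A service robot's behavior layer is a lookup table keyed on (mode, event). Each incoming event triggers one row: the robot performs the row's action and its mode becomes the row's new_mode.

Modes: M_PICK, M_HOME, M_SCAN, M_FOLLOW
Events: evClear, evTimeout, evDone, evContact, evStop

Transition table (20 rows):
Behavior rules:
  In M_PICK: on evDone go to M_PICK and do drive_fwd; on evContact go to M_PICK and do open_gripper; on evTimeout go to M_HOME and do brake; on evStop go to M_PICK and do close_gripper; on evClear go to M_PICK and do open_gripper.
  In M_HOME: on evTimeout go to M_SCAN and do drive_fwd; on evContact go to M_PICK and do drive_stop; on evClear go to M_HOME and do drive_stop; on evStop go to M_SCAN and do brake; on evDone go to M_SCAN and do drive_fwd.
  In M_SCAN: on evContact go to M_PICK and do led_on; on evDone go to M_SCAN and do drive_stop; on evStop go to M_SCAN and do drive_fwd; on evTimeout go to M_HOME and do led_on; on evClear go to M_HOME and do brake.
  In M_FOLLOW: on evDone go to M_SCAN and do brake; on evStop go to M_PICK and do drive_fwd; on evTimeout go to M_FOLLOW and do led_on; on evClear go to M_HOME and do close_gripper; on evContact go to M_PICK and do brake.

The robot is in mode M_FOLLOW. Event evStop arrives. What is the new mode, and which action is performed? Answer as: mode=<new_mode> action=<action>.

mode=M_PICK action=drive_fwd

current mode = M_FOLLOW; filter table to that mode:
  (M_FOLLOW, evDone) → (M_SCAN, brake)
  (M_FOLLOW, evStop) → (M_PICK, drive_fwd)  ← event matches
  (M_FOLLOW, evTimeout) → (M_FOLLOW, led_on)
  (M_FOLLOW, evClear) → (M_HOME, close_gripper)
  (M_FOLLOW, evContact) → (M_PICK, brake)
event = evStop selects (M_PICK, drive_fwd)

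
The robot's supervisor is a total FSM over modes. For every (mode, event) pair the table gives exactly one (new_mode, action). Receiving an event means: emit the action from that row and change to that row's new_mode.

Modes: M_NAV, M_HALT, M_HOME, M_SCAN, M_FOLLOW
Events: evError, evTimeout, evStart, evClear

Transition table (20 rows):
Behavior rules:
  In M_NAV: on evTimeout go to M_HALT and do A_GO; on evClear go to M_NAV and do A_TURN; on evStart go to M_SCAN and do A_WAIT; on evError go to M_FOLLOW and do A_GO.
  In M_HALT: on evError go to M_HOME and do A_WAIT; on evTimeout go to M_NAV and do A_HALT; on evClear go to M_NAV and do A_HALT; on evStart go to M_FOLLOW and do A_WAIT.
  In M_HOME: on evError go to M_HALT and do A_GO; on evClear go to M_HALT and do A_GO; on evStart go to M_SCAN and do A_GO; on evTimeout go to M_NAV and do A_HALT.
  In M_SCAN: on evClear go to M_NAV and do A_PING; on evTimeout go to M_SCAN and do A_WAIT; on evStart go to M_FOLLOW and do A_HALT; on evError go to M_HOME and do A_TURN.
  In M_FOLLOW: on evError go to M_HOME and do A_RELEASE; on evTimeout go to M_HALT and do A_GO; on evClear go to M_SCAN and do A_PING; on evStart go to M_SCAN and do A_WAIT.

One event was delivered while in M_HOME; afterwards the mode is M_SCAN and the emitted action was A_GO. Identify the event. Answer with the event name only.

try evError: (M_HOME, evError) → (M_HALT, A_GO)
try evTimeout: (M_HOME, evTimeout) → (M_NAV, A_HALT)
try evStart: (M_HOME, evStart) → (M_SCAN, A_GO)  ← matches
try evClear: (M_HOME, evClear) → (M_HALT, A_GO)

evStart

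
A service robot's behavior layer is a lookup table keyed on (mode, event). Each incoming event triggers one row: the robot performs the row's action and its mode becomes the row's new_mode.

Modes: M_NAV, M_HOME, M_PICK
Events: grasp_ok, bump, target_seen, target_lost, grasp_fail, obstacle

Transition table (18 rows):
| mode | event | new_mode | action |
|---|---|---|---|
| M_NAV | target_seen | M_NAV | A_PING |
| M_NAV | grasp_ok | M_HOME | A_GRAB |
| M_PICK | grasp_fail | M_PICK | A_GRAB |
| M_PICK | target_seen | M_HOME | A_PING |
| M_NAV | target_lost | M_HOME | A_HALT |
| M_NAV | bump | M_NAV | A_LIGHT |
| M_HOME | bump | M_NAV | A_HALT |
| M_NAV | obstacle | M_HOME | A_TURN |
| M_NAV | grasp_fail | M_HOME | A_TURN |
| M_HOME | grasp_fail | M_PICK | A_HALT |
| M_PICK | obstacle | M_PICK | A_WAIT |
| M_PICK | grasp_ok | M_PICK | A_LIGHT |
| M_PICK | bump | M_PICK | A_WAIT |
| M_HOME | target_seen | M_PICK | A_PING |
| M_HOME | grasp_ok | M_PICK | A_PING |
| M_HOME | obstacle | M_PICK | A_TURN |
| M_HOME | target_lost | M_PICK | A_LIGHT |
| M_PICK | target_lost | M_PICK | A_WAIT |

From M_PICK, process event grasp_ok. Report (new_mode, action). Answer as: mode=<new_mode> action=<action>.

current mode = M_PICK; filter table to that mode:
  (M_PICK, grasp_fail) → (M_PICK, A_GRAB)
  (M_PICK, target_seen) → (M_HOME, A_PING)
  (M_PICK, obstacle) → (M_PICK, A_WAIT)
  (M_PICK, grasp_ok) → (M_PICK, A_LIGHT)  ← event matches
  (M_PICK, bump) → (M_PICK, A_WAIT)
  (M_PICK, target_lost) → (M_PICK, A_WAIT)
event = grasp_ok selects (M_PICK, A_LIGHT)

mode=M_PICK action=A_LIGHT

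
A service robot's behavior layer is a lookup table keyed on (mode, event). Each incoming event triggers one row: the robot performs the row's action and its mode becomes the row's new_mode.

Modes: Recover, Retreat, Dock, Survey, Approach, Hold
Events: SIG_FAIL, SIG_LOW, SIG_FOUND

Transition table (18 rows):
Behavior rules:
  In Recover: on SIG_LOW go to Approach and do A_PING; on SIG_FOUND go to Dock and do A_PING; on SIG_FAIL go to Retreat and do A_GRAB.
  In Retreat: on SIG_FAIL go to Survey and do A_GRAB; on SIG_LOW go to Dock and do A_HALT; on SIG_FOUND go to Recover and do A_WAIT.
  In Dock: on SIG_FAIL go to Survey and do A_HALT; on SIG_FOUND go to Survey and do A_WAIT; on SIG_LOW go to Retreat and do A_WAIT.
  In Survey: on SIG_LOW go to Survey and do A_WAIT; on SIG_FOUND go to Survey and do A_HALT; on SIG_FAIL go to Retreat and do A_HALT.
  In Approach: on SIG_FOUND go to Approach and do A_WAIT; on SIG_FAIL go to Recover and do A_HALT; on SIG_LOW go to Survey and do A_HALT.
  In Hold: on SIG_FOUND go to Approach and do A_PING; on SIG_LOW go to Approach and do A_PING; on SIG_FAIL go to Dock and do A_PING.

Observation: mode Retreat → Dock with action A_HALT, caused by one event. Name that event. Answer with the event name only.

SIG_LOW

try SIG_FAIL: (Retreat, SIG_FAIL) → (Survey, A_GRAB)
try SIG_LOW: (Retreat, SIG_LOW) → (Dock, A_HALT)  ← matches
try SIG_FOUND: (Retreat, SIG_FOUND) → (Recover, A_WAIT)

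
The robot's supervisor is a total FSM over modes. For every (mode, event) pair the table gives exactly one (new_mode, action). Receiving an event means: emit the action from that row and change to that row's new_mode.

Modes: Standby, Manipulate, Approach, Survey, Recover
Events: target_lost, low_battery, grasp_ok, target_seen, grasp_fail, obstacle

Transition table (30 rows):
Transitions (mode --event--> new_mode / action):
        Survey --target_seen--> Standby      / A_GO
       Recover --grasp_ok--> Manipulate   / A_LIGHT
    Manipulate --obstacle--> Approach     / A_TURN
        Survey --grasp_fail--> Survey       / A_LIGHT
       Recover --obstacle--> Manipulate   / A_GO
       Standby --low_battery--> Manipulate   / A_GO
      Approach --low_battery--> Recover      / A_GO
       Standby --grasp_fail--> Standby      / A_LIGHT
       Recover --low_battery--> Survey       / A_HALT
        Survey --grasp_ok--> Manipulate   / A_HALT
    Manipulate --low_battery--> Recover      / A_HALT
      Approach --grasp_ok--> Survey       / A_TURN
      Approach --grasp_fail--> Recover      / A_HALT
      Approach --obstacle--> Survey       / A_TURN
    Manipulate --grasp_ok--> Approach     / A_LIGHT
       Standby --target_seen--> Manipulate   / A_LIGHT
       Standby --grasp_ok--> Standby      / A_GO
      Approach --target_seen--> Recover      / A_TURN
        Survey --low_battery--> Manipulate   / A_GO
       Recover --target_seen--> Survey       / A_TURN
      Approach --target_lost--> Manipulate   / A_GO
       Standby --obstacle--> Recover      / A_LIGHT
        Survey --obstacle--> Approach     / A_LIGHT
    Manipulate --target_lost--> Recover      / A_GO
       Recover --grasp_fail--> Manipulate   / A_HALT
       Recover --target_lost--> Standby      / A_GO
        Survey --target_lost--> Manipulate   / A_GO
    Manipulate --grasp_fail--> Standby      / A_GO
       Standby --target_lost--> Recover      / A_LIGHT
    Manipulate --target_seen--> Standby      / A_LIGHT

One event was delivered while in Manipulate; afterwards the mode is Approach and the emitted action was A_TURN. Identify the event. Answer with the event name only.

obstacle

try target_lost: (Manipulate, target_lost) → (Recover, A_GO)
try low_battery: (Manipulate, low_battery) → (Recover, A_HALT)
try grasp_ok: (Manipulate, grasp_ok) → (Approach, A_LIGHT)
try target_seen: (Manipulate, target_seen) → (Standby, A_LIGHT)
try grasp_fail: (Manipulate, grasp_fail) → (Standby, A_GO)
try obstacle: (Manipulate, obstacle) → (Approach, A_TURN)  ← matches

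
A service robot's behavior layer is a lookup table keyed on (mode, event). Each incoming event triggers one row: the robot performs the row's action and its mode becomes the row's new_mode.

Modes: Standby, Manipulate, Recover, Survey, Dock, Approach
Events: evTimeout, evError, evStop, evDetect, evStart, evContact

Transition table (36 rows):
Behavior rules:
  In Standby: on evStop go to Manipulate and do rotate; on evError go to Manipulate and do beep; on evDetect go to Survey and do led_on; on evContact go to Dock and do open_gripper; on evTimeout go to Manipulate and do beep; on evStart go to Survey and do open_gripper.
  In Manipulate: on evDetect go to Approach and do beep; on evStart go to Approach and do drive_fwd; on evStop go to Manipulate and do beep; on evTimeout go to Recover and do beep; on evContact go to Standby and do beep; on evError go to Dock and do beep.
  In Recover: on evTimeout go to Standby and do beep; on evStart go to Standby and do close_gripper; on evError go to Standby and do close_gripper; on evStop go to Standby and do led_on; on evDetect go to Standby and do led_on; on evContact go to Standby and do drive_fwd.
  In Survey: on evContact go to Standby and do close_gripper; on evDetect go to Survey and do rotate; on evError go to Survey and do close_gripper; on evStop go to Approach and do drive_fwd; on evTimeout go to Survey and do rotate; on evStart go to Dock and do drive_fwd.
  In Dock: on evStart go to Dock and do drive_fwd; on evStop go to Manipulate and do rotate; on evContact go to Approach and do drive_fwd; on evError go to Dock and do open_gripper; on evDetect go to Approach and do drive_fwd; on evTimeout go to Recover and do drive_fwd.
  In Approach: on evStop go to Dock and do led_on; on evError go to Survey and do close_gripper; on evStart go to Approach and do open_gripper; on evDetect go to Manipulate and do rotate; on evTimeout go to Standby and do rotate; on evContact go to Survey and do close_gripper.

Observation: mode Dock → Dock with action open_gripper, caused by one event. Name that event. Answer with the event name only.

try evTimeout: (Dock, evTimeout) → (Recover, drive_fwd)
try evError: (Dock, evError) → (Dock, open_gripper)  ← matches
try evStop: (Dock, evStop) → (Manipulate, rotate)
try evDetect: (Dock, evDetect) → (Approach, drive_fwd)
try evStart: (Dock, evStart) → (Dock, drive_fwd)
try evContact: (Dock, evContact) → (Approach, drive_fwd)

evError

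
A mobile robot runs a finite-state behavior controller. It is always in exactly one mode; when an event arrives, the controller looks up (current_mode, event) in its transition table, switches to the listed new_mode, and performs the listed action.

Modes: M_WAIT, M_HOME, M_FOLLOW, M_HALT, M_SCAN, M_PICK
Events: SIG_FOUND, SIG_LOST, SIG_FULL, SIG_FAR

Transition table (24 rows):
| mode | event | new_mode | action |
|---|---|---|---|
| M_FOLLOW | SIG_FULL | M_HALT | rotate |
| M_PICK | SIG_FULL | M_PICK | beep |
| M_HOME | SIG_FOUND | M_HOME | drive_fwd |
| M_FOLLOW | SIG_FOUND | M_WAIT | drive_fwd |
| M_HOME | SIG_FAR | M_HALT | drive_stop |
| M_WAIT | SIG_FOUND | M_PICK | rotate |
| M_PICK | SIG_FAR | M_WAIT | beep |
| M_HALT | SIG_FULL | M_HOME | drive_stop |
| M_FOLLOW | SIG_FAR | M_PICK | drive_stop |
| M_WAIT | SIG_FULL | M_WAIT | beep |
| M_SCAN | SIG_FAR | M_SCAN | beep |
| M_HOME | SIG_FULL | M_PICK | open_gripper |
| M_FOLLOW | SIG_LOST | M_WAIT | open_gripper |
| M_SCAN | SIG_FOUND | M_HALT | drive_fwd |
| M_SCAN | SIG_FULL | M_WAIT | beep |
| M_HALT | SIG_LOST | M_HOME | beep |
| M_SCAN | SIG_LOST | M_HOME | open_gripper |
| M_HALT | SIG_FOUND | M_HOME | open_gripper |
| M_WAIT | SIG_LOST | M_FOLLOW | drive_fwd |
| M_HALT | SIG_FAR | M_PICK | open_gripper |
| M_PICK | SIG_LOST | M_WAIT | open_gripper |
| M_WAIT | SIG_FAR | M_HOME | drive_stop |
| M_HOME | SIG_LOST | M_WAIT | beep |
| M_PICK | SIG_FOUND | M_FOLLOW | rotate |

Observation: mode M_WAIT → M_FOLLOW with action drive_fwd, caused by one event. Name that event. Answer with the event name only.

SIG_LOST

try SIG_FOUND: (M_WAIT, SIG_FOUND) → (M_PICK, rotate)
try SIG_LOST: (M_WAIT, SIG_LOST) → (M_FOLLOW, drive_fwd)  ← matches
try SIG_FULL: (M_WAIT, SIG_FULL) → (M_WAIT, beep)
try SIG_FAR: (M_WAIT, SIG_FAR) → (M_HOME, drive_stop)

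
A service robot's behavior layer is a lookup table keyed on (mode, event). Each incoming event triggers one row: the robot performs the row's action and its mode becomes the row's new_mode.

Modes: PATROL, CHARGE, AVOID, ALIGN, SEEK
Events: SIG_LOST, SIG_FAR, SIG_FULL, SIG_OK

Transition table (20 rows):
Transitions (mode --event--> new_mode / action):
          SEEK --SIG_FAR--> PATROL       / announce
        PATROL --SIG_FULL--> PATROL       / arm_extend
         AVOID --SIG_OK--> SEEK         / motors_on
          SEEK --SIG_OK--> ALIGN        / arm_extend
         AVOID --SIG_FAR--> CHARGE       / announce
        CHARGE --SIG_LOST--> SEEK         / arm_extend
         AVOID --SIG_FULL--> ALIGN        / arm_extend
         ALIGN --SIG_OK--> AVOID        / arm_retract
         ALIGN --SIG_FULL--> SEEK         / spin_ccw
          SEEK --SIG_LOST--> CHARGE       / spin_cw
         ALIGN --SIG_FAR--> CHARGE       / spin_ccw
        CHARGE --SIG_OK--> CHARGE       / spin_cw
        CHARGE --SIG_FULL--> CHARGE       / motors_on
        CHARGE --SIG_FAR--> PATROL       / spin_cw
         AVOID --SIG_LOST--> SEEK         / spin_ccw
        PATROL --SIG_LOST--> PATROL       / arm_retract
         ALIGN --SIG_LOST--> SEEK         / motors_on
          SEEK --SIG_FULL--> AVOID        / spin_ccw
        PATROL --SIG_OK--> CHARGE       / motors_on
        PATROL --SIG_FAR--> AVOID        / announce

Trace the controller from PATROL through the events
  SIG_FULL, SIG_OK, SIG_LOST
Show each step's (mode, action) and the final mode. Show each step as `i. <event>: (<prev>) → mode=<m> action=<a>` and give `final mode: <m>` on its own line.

final mode: SEEK

1. SIG_FULL: (PATROL) → mode=PATROL action=arm_extend
2. SIG_OK: (PATROL) → mode=CHARGE action=motors_on
3. SIG_LOST: (CHARGE) → mode=SEEK action=arm_extend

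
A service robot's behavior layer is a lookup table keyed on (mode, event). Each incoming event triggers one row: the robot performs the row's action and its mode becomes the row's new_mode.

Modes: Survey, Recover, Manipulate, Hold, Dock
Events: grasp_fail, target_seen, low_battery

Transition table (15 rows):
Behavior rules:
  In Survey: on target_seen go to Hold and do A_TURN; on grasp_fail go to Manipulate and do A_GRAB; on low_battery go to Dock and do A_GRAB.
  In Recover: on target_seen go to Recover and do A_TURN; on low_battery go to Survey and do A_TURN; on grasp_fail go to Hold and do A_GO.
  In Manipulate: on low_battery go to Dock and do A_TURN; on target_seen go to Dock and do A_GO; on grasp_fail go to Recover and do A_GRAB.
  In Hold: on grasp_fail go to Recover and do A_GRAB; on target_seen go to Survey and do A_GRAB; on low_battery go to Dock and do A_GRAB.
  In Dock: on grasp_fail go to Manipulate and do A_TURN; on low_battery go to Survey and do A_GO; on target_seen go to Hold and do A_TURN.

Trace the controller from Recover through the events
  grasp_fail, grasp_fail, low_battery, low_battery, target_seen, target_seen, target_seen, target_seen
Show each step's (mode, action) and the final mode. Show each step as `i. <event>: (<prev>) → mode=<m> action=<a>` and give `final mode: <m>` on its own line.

final mode: Survey

1. grasp_fail: (Recover) → mode=Hold action=A_GO
2. grasp_fail: (Hold) → mode=Recover action=A_GRAB
3. low_battery: (Recover) → mode=Survey action=A_TURN
4. low_battery: (Survey) → mode=Dock action=A_GRAB
5. target_seen: (Dock) → mode=Hold action=A_TURN
6. target_seen: (Hold) → mode=Survey action=A_GRAB
7. target_seen: (Survey) → mode=Hold action=A_TURN
8. target_seen: (Hold) → mode=Survey action=A_GRAB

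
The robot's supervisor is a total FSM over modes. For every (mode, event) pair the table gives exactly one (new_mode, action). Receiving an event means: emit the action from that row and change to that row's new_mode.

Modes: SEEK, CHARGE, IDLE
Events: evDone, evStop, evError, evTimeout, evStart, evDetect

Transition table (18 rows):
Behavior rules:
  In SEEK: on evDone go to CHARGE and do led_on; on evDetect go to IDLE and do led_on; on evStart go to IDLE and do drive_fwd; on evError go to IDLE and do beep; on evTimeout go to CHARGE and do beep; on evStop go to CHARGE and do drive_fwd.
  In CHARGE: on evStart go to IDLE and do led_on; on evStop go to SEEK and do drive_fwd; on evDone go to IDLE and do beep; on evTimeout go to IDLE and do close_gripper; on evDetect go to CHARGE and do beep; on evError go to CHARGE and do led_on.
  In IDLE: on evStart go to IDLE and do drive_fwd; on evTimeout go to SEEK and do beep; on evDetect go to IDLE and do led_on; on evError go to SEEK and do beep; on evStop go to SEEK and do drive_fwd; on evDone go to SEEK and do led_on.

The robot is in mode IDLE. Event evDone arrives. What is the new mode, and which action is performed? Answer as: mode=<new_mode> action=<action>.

current mode = IDLE; filter table to that mode:
  (IDLE, evStart) → (IDLE, drive_fwd)
  (IDLE, evTimeout) → (SEEK, beep)
  (IDLE, evDetect) → (IDLE, led_on)
  (IDLE, evError) → (SEEK, beep)
  (IDLE, evStop) → (SEEK, drive_fwd)
  (IDLE, evDone) → (SEEK, led_on)  ← event matches
event = evDone selects (SEEK, led_on)

mode=SEEK action=led_on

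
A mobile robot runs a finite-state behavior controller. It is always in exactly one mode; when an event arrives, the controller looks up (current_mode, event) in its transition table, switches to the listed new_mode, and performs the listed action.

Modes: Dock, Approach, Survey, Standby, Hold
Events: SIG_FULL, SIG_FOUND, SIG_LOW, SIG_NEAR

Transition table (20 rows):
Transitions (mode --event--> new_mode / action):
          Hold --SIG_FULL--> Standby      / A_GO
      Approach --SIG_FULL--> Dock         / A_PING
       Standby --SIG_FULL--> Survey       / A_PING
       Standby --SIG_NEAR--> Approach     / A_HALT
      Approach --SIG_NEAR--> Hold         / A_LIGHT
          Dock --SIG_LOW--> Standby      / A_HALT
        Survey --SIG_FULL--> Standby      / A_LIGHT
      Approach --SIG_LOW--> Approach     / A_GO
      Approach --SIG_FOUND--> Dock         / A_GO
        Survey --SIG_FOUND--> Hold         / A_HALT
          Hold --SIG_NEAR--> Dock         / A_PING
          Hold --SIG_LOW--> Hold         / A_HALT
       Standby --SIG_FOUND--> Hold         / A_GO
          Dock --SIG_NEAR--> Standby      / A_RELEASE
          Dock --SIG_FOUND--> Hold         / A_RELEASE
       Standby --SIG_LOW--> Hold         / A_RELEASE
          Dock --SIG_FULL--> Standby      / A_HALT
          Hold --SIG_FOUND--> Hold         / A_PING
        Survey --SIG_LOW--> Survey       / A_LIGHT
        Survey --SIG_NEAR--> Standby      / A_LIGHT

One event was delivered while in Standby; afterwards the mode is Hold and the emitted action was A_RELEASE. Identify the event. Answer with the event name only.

SIG_LOW

try SIG_FULL: (Standby, SIG_FULL) → (Survey, A_PING)
try SIG_FOUND: (Standby, SIG_FOUND) → (Hold, A_GO)
try SIG_LOW: (Standby, SIG_LOW) → (Hold, A_RELEASE)  ← matches
try SIG_NEAR: (Standby, SIG_NEAR) → (Approach, A_HALT)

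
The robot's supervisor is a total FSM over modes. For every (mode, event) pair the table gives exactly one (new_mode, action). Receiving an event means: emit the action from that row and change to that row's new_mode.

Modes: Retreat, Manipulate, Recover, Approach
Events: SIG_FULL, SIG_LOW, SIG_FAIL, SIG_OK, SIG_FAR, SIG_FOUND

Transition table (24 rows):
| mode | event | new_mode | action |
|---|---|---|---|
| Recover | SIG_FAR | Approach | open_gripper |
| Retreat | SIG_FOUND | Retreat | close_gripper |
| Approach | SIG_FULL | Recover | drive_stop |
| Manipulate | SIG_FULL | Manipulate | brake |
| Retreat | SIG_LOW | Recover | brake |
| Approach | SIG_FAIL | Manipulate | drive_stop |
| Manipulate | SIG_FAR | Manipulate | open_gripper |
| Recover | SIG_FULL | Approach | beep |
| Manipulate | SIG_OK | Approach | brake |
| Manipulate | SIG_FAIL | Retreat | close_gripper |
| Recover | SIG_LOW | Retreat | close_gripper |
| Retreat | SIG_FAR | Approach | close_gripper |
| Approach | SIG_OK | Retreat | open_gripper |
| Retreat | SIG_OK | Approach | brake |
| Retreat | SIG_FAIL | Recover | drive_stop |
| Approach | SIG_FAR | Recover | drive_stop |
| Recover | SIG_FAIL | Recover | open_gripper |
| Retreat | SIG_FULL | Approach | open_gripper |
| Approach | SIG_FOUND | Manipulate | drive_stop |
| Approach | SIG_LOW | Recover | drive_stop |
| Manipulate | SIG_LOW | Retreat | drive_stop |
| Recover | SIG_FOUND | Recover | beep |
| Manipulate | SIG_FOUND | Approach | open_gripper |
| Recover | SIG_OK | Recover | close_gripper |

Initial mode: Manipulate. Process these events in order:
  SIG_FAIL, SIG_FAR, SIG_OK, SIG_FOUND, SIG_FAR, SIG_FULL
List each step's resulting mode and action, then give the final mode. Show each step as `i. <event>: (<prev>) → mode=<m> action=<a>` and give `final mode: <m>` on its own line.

1. SIG_FAIL: (Manipulate) → mode=Retreat action=close_gripper
2. SIG_FAR: (Retreat) → mode=Approach action=close_gripper
3. SIG_OK: (Approach) → mode=Retreat action=open_gripper
4. SIG_FOUND: (Retreat) → mode=Retreat action=close_gripper
5. SIG_FAR: (Retreat) → mode=Approach action=close_gripper
6. SIG_FULL: (Approach) → mode=Recover action=drive_stop

final mode: Recover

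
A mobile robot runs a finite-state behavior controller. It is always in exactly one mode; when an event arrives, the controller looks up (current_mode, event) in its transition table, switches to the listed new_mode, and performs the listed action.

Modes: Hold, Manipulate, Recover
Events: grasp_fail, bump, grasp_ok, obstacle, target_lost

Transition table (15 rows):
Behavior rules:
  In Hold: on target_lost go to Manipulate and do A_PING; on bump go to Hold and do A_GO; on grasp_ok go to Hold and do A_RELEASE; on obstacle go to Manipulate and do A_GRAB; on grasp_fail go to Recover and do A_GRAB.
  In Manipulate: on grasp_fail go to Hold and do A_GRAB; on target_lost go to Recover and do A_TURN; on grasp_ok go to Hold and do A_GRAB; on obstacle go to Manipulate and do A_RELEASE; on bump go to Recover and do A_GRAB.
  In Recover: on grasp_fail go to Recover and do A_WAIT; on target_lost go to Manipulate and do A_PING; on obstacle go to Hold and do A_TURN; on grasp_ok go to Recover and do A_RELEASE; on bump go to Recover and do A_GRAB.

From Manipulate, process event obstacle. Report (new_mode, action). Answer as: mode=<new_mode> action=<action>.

current mode = Manipulate; filter table to that mode:
  (Manipulate, grasp_fail) → (Hold, A_GRAB)
  (Manipulate, target_lost) → (Recover, A_TURN)
  (Manipulate, grasp_ok) → (Hold, A_GRAB)
  (Manipulate, obstacle) → (Manipulate, A_RELEASE)  ← event matches
  (Manipulate, bump) → (Recover, A_GRAB)
event = obstacle selects (Manipulate, A_RELEASE)

mode=Manipulate action=A_RELEASE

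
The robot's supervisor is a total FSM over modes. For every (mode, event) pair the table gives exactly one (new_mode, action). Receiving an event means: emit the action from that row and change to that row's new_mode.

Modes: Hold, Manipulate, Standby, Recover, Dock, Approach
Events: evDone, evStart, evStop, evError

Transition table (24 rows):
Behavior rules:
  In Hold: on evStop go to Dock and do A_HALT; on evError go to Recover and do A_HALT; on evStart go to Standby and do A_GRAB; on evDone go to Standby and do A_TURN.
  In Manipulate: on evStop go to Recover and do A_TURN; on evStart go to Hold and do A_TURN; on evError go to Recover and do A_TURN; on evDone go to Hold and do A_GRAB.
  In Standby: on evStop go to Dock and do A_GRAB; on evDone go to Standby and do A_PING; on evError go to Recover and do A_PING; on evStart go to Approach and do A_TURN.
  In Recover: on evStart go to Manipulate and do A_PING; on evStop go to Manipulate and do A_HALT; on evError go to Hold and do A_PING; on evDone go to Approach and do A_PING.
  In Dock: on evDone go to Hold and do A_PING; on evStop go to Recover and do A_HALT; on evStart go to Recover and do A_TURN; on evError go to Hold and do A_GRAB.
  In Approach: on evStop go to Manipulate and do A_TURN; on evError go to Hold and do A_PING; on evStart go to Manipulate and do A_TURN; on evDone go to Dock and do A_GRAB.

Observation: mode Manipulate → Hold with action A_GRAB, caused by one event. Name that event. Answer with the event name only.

try evDone: (Manipulate, evDone) → (Hold, A_GRAB)  ← matches
try evStart: (Manipulate, evStart) → (Hold, A_TURN)
try evStop: (Manipulate, evStop) → (Recover, A_TURN)
try evError: (Manipulate, evError) → (Recover, A_TURN)

evDone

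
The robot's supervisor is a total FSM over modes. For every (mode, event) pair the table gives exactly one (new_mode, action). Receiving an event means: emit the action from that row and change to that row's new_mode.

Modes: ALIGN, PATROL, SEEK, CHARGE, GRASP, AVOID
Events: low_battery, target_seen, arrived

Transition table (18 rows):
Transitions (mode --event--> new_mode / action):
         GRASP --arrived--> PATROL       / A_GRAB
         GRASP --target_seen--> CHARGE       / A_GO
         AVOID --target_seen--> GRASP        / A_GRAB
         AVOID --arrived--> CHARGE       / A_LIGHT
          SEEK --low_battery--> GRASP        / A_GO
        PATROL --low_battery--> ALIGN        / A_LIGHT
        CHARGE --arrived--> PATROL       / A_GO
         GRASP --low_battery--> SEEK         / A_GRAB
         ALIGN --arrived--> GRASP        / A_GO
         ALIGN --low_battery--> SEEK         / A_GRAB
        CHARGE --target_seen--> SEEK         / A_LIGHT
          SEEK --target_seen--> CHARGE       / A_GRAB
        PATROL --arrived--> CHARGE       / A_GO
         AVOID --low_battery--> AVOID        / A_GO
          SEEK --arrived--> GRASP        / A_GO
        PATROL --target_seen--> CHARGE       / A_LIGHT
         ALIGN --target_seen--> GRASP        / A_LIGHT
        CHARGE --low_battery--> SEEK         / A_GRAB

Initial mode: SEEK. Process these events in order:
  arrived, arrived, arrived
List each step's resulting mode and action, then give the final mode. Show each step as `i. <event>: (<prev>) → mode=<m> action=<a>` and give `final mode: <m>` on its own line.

1. arrived: (SEEK) → mode=GRASP action=A_GO
2. arrived: (GRASP) → mode=PATROL action=A_GRAB
3. arrived: (PATROL) → mode=CHARGE action=A_GO

final mode: CHARGE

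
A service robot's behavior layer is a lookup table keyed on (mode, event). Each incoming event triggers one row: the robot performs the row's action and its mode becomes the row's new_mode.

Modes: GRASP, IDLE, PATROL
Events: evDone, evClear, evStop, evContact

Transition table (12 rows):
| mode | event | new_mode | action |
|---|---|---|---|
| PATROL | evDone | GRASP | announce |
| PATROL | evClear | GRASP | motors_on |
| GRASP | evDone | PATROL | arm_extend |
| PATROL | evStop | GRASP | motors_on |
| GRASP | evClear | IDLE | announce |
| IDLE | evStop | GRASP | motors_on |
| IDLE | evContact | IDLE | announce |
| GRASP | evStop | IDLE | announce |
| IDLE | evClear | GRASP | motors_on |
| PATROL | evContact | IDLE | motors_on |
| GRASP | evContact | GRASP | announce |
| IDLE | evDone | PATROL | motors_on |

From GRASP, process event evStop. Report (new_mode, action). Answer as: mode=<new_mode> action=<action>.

current mode = GRASP; filter table to that mode:
  (GRASP, evDone) → (PATROL, arm_extend)
  (GRASP, evClear) → (IDLE, announce)
  (GRASP, evStop) → (IDLE, announce)  ← event matches
  (GRASP, evContact) → (GRASP, announce)
event = evStop selects (IDLE, announce)

mode=IDLE action=announce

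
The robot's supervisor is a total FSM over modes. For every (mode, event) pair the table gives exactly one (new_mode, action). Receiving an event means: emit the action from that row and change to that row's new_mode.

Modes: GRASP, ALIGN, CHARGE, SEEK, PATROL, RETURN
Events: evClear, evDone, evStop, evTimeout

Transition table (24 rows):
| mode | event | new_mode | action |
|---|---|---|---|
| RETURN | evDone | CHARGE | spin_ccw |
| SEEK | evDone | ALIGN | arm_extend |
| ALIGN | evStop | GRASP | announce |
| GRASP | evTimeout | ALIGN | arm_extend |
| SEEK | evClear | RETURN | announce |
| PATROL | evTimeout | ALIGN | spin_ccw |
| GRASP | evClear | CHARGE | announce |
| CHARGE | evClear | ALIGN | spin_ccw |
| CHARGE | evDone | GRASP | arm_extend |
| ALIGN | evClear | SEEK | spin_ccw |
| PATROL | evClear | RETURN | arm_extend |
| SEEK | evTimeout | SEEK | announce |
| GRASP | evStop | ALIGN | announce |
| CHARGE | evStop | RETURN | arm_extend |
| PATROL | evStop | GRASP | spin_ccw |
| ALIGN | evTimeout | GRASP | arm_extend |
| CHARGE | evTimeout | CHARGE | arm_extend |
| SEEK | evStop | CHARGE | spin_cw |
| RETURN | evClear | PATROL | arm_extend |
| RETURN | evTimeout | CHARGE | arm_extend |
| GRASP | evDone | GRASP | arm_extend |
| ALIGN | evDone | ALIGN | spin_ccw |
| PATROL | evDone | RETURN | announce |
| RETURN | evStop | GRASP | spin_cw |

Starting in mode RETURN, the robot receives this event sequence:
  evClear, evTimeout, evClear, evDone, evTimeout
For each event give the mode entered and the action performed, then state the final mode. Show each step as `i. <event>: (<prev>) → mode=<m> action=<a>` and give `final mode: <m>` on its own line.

1. evClear: (RETURN) → mode=PATROL action=arm_extend
2. evTimeout: (PATROL) → mode=ALIGN action=spin_ccw
3. evClear: (ALIGN) → mode=SEEK action=spin_ccw
4. evDone: (SEEK) → mode=ALIGN action=arm_extend
5. evTimeout: (ALIGN) → mode=GRASP action=arm_extend

final mode: GRASP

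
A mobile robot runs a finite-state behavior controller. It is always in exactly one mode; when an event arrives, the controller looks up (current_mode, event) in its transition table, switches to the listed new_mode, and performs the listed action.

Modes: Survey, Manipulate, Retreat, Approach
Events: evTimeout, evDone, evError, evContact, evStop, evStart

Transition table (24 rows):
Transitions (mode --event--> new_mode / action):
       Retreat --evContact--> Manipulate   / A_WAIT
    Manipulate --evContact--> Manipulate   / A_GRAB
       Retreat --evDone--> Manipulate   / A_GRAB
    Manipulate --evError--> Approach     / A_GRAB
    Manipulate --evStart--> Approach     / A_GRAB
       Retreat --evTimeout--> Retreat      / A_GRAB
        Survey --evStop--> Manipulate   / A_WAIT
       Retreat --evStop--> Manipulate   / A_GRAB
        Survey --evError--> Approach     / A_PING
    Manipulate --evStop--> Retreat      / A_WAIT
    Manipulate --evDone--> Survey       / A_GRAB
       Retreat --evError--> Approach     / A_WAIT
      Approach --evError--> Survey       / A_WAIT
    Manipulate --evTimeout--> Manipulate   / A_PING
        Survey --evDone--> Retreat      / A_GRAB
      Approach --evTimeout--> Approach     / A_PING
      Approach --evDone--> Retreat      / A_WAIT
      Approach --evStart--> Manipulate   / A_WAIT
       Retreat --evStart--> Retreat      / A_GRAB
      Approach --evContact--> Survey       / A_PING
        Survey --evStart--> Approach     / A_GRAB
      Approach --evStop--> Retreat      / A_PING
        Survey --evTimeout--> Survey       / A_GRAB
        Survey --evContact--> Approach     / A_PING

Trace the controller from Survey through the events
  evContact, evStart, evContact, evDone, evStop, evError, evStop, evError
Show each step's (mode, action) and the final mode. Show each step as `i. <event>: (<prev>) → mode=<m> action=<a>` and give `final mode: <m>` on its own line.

final mode: Approach

1. evContact: (Survey) → mode=Approach action=A_PING
2. evStart: (Approach) → mode=Manipulate action=A_WAIT
3. evContact: (Manipulate) → mode=Manipulate action=A_GRAB
4. evDone: (Manipulate) → mode=Survey action=A_GRAB
5. evStop: (Survey) → mode=Manipulate action=A_WAIT
6. evError: (Manipulate) → mode=Approach action=A_GRAB
7. evStop: (Approach) → mode=Retreat action=A_PING
8. evError: (Retreat) → mode=Approach action=A_WAIT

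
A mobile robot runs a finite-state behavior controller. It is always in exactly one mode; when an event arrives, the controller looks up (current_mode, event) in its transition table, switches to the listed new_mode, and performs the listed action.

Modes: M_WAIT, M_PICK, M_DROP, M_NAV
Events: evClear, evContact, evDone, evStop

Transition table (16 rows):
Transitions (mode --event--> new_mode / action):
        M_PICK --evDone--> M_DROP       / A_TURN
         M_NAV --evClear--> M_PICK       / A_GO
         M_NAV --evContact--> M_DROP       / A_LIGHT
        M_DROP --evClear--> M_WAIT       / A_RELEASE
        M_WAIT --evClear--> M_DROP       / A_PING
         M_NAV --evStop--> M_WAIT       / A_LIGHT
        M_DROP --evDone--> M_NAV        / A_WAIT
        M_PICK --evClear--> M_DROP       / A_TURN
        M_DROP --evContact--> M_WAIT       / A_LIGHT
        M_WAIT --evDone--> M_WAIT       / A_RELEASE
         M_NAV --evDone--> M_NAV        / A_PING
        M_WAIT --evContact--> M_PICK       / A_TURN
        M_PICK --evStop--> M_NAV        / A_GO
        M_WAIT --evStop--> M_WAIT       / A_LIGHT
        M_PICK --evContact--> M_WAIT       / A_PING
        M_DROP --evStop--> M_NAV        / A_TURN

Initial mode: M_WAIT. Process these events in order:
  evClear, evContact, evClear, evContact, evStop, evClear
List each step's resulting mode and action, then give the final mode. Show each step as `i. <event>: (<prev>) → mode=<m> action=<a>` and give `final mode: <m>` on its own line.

final mode: M_DROP

1. evClear: (M_WAIT) → mode=M_DROP action=A_PING
2. evContact: (M_DROP) → mode=M_WAIT action=A_LIGHT
3. evClear: (M_WAIT) → mode=M_DROP action=A_PING
4. evContact: (M_DROP) → mode=M_WAIT action=A_LIGHT
5. evStop: (M_WAIT) → mode=M_WAIT action=A_LIGHT
6. evClear: (M_WAIT) → mode=M_DROP action=A_PING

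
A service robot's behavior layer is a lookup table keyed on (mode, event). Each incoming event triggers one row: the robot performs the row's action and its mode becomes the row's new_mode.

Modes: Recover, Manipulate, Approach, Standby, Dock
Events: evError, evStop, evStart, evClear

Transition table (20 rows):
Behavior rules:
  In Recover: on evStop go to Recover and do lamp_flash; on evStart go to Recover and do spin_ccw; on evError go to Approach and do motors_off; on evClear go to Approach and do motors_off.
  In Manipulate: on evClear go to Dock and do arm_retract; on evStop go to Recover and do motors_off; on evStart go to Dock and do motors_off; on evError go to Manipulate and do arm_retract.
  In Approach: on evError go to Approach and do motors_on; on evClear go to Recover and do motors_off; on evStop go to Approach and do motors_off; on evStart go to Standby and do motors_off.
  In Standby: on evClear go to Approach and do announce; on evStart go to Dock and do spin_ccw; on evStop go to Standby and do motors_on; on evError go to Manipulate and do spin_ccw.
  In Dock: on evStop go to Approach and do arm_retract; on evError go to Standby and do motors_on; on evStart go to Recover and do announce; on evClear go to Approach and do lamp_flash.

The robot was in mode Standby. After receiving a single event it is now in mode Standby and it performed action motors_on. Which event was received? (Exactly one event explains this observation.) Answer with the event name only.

try evError: (Standby, evError) → (Manipulate, spin_ccw)
try evStop: (Standby, evStop) → (Standby, motors_on)  ← matches
try evStart: (Standby, evStart) → (Dock, spin_ccw)
try evClear: (Standby, evClear) → (Approach, announce)

evStop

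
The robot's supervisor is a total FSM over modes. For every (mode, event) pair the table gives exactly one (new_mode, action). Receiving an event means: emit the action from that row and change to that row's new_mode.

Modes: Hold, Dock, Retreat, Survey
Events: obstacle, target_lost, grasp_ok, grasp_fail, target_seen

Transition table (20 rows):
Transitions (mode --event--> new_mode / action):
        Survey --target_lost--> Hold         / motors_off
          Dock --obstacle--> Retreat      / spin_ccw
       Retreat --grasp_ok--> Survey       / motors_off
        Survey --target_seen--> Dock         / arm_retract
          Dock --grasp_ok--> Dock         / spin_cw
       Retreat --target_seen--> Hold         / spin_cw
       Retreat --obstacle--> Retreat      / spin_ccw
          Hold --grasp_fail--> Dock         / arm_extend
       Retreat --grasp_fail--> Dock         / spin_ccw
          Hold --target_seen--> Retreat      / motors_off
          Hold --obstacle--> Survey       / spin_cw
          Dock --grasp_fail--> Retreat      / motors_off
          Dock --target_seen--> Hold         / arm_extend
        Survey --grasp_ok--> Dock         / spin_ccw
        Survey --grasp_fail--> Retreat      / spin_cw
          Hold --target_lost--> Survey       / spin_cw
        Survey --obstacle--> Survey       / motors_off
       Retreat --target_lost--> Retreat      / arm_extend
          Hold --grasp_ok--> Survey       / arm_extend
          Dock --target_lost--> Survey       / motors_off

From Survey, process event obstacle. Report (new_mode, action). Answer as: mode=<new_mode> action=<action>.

mode=Survey action=motors_off

current mode = Survey; filter table to that mode:
  (Survey, target_lost) → (Hold, motors_off)
  (Survey, target_seen) → (Dock, arm_retract)
  (Survey, grasp_ok) → (Dock, spin_ccw)
  (Survey, grasp_fail) → (Retreat, spin_cw)
  (Survey, obstacle) → (Survey, motors_off)  ← event matches
event = obstacle selects (Survey, motors_off)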